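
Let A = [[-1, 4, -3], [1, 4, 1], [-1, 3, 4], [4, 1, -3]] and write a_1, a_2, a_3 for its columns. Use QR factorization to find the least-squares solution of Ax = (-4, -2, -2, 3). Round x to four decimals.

a_1 = (-1, 1, -1, 4); ‖a_1‖ = 4.3589, so q_1 = (-0.2294, 0.2294, -0.2294, 0.9177).
q_1·a_2 = (-0.2294)·4 + 0.2294·4 + (-0.2294)·3 + 0.9177·1 = 0.2294.
u_2 = a_2 − 0.2294·q_1 = (4.0526, 3.9474, 3.0526, 0.7895).
‖u_2‖ = 6.4767, so q_2 = (0.6257, 0.6095, 0.4713, 0.1219).
q_1·a_3 = (-0.2294)·(-3) + 0.2294·1 + (-0.2294)·4 + 0.9177·(-3) = -2.7530; q_2·a_3 = 0.6257·(-3) + 0.6095·1 + 0.4713·4 + 0.1219·(-3) = 0.2519.
u_3 = a_3 + 2.7530·q_1 − 0.2519·q_2 = (-3.7892, 1.4780, 3.2497, -0.5044).
‖u_3‖ = 5.2304, so q_3 = (-0.7245, 0.2826, 0.6213, -0.0964).
Qᵀb = (3.6707, -4.2988, 0.8007).
Back-substitute: x_3 = 0.8007/5.2304 = 0.1531.
x_2 = (-4.2988 − 0.2519·0.1531)/6.4767 = -0.6697.
x_1 = (3.6707 − 0.2294·(-0.6697) + 2.7530·0.1531)/4.3589 = 0.9740.

x = (0.9740, -0.6697, 0.1531)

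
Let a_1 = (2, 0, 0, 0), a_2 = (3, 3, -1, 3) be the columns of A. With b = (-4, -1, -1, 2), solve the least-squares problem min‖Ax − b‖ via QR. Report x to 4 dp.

q_1 = a_1/‖a_1‖ = (2, 0, 0, 0)/2.0000 = (1.0000, 0.0000, 0.0000, 0.0000).
r_{12} = q_1·a_2 = 3.0000.
u_2 = a_2 − 3.0000·q_1 = (0.0000, 3.0000, -1.0000, 3.0000).
‖u_2‖ = 4.3589, so q_2 = (0.0000, 0.6882, -0.2294, 0.6882).
Qᵀb = (-4.0000, 0.9177).
Back-substitute: x_2 = 0.9177/4.3589 = 0.2105.
x_1 = (-4.0000 − 3.0000·0.2105)/2.0000 = -2.3158.

x = (-2.3158, 0.2105)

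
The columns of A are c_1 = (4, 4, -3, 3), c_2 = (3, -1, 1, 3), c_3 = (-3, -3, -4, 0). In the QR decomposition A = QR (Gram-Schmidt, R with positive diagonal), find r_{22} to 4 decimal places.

e_1 = c_1/‖c_1‖ = (4, 4, -3, 3)/7.0711 = (0.5657, 0.5657, -0.4243, 0.4243).
r_{12} = e_1·c_2 = 1.9799.
u_2 = c_2 − 1.9799·e_1 = (1.8800, -2.1200, 1.8400, 2.1600).
r_{22} = ‖u_2‖ = 4.0100.

r_{22} = 4.0100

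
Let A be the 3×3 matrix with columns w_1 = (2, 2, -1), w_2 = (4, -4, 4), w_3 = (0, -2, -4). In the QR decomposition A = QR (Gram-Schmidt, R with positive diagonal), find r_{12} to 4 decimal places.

r_{12} = -1.3333

w_1 = (2, 2, -1); ‖w_1‖ = 3.0000, so q_1 = (0.6667, 0.6667, -0.3333).
r_{12} = q_1·w_2 = -1.3333.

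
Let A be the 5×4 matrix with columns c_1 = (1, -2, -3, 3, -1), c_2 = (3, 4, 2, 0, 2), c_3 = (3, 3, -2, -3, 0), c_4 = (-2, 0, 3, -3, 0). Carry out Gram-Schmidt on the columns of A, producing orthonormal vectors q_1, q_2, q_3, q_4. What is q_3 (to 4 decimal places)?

c_1 = (1, -2, -3, 3, -1); ‖c_1‖ = 4.8990, so q_1 = (0.2041, -0.4082, -0.6124, 0.6124, -0.2041).
q_1·c_2 = 0.2041·3 + (-0.4082)·4 + (-0.6124)·2 + 0.6124·0 + (-0.2041)·2 = -2.6536.
u_2 = c_2 + 2.6536·q_1 = (3.5417, 2.9167, 0.3750, 1.6250, 1.4583).
‖u_2‖ = 5.0949, so q_2 = (0.6951, 0.5725, 0.0736, 0.3189, 0.2862).
q_1·c_3 = 0.2041·3 + (-0.4082)·3 + (-0.6124)·(-2) + 0.6124·(-3) + (-0.2041)·0 = -1.2247; q_2·c_3 = 0.6951·3 + 0.5725·3 + 0.0736·(-2) + 0.3189·(-3) + 0.2862·0 = 2.6988.
u_3 = c_3 + 1.2247·q_1 − 2.6988·q_2 = (1.3740, 0.9551, -2.9486, -3.1108, -1.0225).
‖u_3‖ = 4.7135, so q_3 = (0.2915, 0.2026, -0.6256, -0.6600, -0.2169).

q_3 = (0.2915, 0.2026, -0.6256, -0.6600, -0.2169)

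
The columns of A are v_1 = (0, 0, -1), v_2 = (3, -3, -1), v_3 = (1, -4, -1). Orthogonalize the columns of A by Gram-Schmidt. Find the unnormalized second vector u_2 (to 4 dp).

u_2 = (3.0000, -3.0000, 0.0000)

v_1 = (0, 0, -1); ‖v_1‖ = 1.0000, so e_1 = (0.0000, 0.0000, -1.0000).
e_1·v_2 = 0.0000·3 + 0.0000·(-3) + (-1.0000)·(-1) = 1.0000.
u_2 = v_2 − 1.0000·e_1 = (3.0000, -3.0000, 0.0000).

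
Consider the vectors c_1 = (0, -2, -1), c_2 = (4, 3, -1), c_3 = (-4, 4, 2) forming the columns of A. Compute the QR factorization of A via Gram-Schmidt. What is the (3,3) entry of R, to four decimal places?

r_{33} = 1.9518

c_1 = (0, -2, -1); ‖c_1‖ = 2.2361, so q_1 = (0.0000, -0.8944, -0.4472).
q_1·c_2 = 0.0000·4 + (-0.8944)·3 + (-0.4472)·(-1) = -2.2361.
u_2 = c_2 + 2.2361·q_1 = (4.0000, 1.0000, -2.0000).
‖u_2‖ = 4.5826, so q_2 = (0.8729, 0.2182, -0.4364).
q_1·c_3 = 0.0000·(-4) + (-0.8944)·4 + (-0.4472)·2 = -4.4721; q_2·c_3 = 0.8729·(-4) + 0.2182·4 + (-0.4364)·2 = -3.4915.
u_3 = c_3 + 4.4721·q_1 + 3.4915·q_2 = (-0.9524, 0.7619, -1.5238).
r_{33} = ‖u_3‖ = 1.9518.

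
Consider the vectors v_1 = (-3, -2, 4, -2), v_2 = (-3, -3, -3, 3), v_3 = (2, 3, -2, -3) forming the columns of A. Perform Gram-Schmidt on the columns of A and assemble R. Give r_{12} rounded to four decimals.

q_1 = v_1/‖v_1‖ = (-3, -2, 4, -2)/5.7446 = (-0.5222, -0.3482, 0.6963, -0.3482).
r_{12} = q_1·v_2 = -0.5222.

r_{12} = -0.5222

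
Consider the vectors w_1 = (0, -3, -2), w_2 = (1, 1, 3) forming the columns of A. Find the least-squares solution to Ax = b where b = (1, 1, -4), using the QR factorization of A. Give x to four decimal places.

w_1 = (0, -3, -2); ‖w_1‖ = 3.6056, so e_1 = (0.0000, -0.8321, -0.5547).
e_1·w_2 = 0.0000·1 + (-0.8321)·1 + (-0.5547)·3 = -2.4962.
u_2 = w_2 + 2.4962·e_1 = (1.0000, -1.0769, 1.6154).
‖u_2‖ = 2.1839, so e_2 = (0.4579, -0.4931, 0.7397).
Qᵀb = (1.3868, -2.9940).
Back-substitute: x_2 = -2.9940/2.1839 = -1.3710.
x_1 = (1.3868 + 2.4962·(-1.3710))/3.6056 = -0.5645.

x = (-0.5645, -1.3710)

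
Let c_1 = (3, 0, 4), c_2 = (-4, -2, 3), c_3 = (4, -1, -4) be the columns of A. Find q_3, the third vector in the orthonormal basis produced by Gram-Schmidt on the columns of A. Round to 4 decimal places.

q_3 = (0.2971, -0.9285, -0.2228)

c_1 = (3, 0, 4); ‖c_1‖ = 5.0000, so q_1 = (0.6000, 0.0000, 0.8000).
q_1·c_2 = 0.6000·(-4) + 0.0000·(-2) + 0.8000·3 = 0.0000.
u_2 = c_2 − 0.0000·q_1 = (-4.0000, -2.0000, 3.0000).
‖u_2‖ = 5.3852, so q_2 = (-0.7428, -0.3714, 0.5571).
q_1·c_3 = 0.6000·4 + 0.0000·(-1) + 0.8000·(-4) = -0.8000; q_2·c_3 = (-0.7428)·4 + (-0.3714)·(-1) + 0.5571·(-4) = -4.8281.
u_3 = c_3 + 0.8000·q_1 + 4.8281·q_2 = (0.8938, -2.7931, -0.6703).
‖u_3‖ = 3.0083, so q_3 = (0.2971, -0.9285, -0.2228).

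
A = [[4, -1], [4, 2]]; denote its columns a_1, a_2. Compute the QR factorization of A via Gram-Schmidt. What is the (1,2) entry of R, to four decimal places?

r_{12} = 0.7071

a_1 = (4, 4); ‖a_1‖ = 5.6569, so e_1 = (0.7071, 0.7071).
r_{12} = e_1·a_2 = 0.7071.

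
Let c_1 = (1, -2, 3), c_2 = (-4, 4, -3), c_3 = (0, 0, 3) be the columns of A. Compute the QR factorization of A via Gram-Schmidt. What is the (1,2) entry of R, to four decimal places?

e_1 = c_1/‖c_1‖ = (1, -2, 3)/3.7417 = (0.2673, -0.5345, 0.8018).
r_{12} = e_1·c_2 = -5.6125.

r_{12} = -5.6125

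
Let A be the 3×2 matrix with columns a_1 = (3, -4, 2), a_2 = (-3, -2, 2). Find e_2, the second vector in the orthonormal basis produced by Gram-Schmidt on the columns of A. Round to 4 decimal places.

a_1 = (3, -4, 2); ‖a_1‖ = 5.3852, so e_1 = (0.5571, -0.7428, 0.3714).
e_1·a_2 = 0.5571·(-3) + (-0.7428)·(-2) + 0.3714·2 = 0.5571.
u_2 = a_2 − 0.5571·e_1 = (-3.3103, -1.5862, 1.7931).
‖u_2‖ = 4.0853, so e_2 = (-0.8103, -0.3883, 0.4389).

e_2 = (-0.8103, -0.3883, 0.4389)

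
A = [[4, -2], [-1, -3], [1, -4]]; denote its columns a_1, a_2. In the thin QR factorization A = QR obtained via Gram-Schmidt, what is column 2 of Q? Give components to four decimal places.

q_1 = a_1/‖a_1‖ = (4, -1, 1)/4.2426 = (0.9428, -0.2357, 0.2357).
r_{12} = q_1·a_2 = -2.1213.
u_2 = a_2 + 2.1213·q_1 = (0.0000, -3.5000, -3.5000).
‖u_2‖ = 4.9497, so q_2 = (0.0000, -0.7071, -0.7071).

q_2 = (0.0000, -0.7071, -0.7071)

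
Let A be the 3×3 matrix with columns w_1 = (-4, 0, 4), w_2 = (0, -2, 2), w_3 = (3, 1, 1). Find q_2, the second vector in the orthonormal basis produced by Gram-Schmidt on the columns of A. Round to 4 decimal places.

w_1 = (-4, 0, 4); ‖w_1‖ = 5.6569, so q_1 = (-0.7071, 0.0000, 0.7071).
q_1·w_2 = (-0.7071)·0 + 0.0000·(-2) + 0.7071·2 = 1.4142.
u_2 = w_2 − 1.4142·q_1 = (1.0000, -2.0000, 1.0000).
‖u_2‖ = 2.4495, so q_2 = (0.4082, -0.8165, 0.4082).

q_2 = (0.4082, -0.8165, 0.4082)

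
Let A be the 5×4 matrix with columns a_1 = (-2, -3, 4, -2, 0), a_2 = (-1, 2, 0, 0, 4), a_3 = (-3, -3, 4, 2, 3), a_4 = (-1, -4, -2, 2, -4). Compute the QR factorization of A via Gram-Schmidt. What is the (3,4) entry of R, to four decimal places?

r_{34} = 2.6192

a_1 = (-2, -3, 4, -2, 0); ‖a_1‖ = 5.7446, so q_1 = (-0.3482, -0.5222, 0.6963, -0.3482, 0.0000).
q_1·a_2 = (-0.3482)·(-1) + (-0.5222)·2 + 0.6963·0 + (-0.3482)·0 + 0.0000·4 = -0.6963.
u_2 = a_2 + 0.6963·q_1 = (-1.2424, 1.6364, 0.4848, -0.2424, 4.0000).
‖u_2‖ = 4.5294, so q_2 = (-0.2743, 0.3613, 0.1070, -0.0535, 0.8831).
q_1·a_3 = (-0.3482)·(-3) + (-0.5222)·(-3) + 0.6963·4 + (-0.3482)·2 + 0.0000·3 = 4.7001; q_2·a_3 = (-0.2743)·(-3) + 0.3613·(-3) + 0.1070·4 + (-0.0535)·2 + 0.8831·3 = 2.7096.
u_3 = a_3 − 4.7001·q_1 − 2.7096·q_2 = (-0.6204, -1.5244, 0.4372, 3.7814, 0.6071).
‖u_3‖ = 4.1913, so q_3 = (-0.1480, -0.3637, 0.1043, 0.9022, 0.1448).
r_{34} = q_3·a_4 = 2.6192.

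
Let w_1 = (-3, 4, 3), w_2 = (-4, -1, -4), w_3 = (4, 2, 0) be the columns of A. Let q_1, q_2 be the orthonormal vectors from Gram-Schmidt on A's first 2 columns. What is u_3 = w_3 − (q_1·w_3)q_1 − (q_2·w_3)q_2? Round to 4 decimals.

w_1 = (-3, 4, 3); ‖w_1‖ = 5.8310, so q_1 = (-0.5145, 0.6860, 0.5145).
q_1·w_2 = (-0.5145)·(-4) + 0.6860·(-1) + 0.5145·(-4) = -0.6860.
u_2 = w_2 + 0.6860·q_1 = (-4.3529, -0.5294, -3.6471).
‖u_2‖ = 5.7035, so q_2 = (-0.7632, -0.0928, -0.6394).
q_1·w_3 = (-0.5145)·4 + 0.6860·2 + 0.5145·0 = -0.6860; q_2·w_3 = (-0.7632)·4 + (-0.0928)·2 + (-0.6394)·0 = -3.2385.
u_3 = w_3 + 0.6860·q_1 + 3.2385·q_2 = (1.1754, 2.1700, -1.7179).

u_3 = (1.1754, 2.1700, -1.7179)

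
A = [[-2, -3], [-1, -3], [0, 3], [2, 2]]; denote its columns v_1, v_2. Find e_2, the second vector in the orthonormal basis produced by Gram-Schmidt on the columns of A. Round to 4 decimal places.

v_1 = (-2, -1, 0, 2); ‖v_1‖ = 3.0000, so e_1 = (-0.6667, -0.3333, 0.0000, 0.6667).
e_1·v_2 = (-0.6667)·(-3) + (-0.3333)·(-3) + 0.0000·3 + 0.6667·2 = 4.3333.
u_2 = v_2 − 4.3333·e_1 = (-0.1111, -1.5556, 3.0000, -0.8889).
‖u_2‖ = 3.4960, so e_2 = (-0.0318, -0.4449, 0.8581, -0.2543).

e_2 = (-0.0318, -0.4449, 0.8581, -0.2543)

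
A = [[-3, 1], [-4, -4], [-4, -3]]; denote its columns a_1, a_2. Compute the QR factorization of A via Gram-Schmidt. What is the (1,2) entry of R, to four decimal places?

r_{12} = 3.9043

a_1 = (-3, -4, -4); ‖a_1‖ = 6.4031, so e_1 = (-0.4685, -0.6247, -0.6247).
r_{12} = e_1·a_2 = 3.9043.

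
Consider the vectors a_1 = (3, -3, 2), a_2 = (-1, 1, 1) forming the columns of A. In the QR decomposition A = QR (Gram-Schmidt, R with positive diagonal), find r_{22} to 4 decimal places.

r_{22} = 1.5076

e_1 = a_1/‖a_1‖ = (3, -3, 2)/4.6904 = (0.6396, -0.6396, 0.4264).
r_{12} = e_1·a_2 = -0.8528.
u_2 = a_2 + 0.8528·e_1 = (-0.4545, 0.4545, 1.3636).
r_{22} = ‖u_2‖ = 1.5076.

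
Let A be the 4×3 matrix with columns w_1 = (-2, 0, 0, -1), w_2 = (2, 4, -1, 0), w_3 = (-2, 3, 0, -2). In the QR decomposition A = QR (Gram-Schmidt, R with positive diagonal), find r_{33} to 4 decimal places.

w_1 = (-2, 0, 0, -1); ‖w_1‖ = 2.2361, so q_1 = (-0.8944, 0.0000, 0.0000, -0.4472).
q_1·w_2 = (-0.8944)·2 + 0.0000·4 + 0.0000·(-1) + (-0.4472)·0 = -1.7889.
u_2 = w_2 + 1.7889·q_1 = (0.4000, 4.0000, -1.0000, -0.8000).
‖u_2‖ = 4.2190, so q_2 = (0.0948, 0.9481, -0.2370, -0.1896).
q_1·w_3 = (-0.8944)·(-2) + 0.0000·3 + 0.0000·0 + (-0.4472)·(-2) = 2.6833; q_2·w_3 = 0.0948·(-2) + 0.9481·3 + (-0.2370)·0 + (-0.1896)·(-2) = 3.0339.
u_3 = w_3 − 2.6833·q_1 − 3.0339·q_2 = (0.1124, 0.1236, 0.7191, -0.2247).
r_{33} = ‖u_3‖ = 0.7717.

r_{33} = 0.7717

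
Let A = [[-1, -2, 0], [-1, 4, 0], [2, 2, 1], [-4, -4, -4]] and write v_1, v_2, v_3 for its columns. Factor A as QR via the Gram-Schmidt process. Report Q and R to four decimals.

q_1 = v_1/‖v_1‖ = (-1, -1, 2, -4)/4.6904 = (-0.2132, -0.2132, 0.4264, -0.8528).
r_{12} = q_1·v_2 = 3.8376.
u_2 = v_2 − 3.8376·q_1 = (-1.1818, 4.8182, 0.3636, -0.7273).
‖u_2‖ = 5.0272, so q_2 = (-0.2351, 0.9584, 0.0723, -0.1447).
r_{13} = q_1·v_3 = 3.8376; r_{23} = q_2·v_3 = 0.6510.
u_3 = v_3 − 3.8376·q_1 − 0.6510·q_2 = (0.9712, 0.1942, -0.6835, -0.6331).
‖u_3‖ = 1.3598, so q_3 = (0.7143, 0.1429, -0.5026, -0.4656).

Q = [[-0.2132, -0.2351, 0.7143], [-0.2132, 0.9584, 0.1429], [0.4264, 0.0723, -0.5026], [-0.8528, -0.1447, -0.4656]], R = [[4.6904, 3.8376, 3.8376], [0.0000, 5.0272, 0.6510], [0.0000, 0.0000, 1.3598]]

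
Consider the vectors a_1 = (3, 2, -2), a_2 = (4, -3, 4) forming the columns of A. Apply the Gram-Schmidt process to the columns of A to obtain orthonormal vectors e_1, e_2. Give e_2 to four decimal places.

a_1 = (3, 2, -2); ‖a_1‖ = 4.1231, so e_1 = (0.7276, 0.4851, -0.4851).
e_1·a_2 = 0.7276·4 + 0.4851·(-3) + (-0.4851)·4 = -0.4851.
u_2 = a_2 + 0.4851·e_1 = (4.3529, -2.7647, 3.7647).
‖u_2‖ = 6.3847, so e_2 = (0.6818, -0.4330, 0.5896).

e_2 = (0.6818, -0.4330, 0.5896)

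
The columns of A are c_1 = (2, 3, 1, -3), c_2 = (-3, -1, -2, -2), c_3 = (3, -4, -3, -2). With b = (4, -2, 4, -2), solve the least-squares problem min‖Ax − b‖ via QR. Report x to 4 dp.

x = (0.4090, -0.7897, 0.4520)

c_1 = (2, 3, 1, -3); ‖c_1‖ = 4.7958, so e_1 = (0.4170, 0.6255, 0.2085, -0.6255).
e_1·c_2 = 0.4170·(-3) + 0.6255·(-1) + 0.2085·(-2) + (-0.6255)·(-2) = -1.0426.
u_2 = c_2 + 1.0426·e_1 = (-2.5652, -0.3478, -1.7826, -2.6522).
‖u_2‖ = 4.1125, so e_2 = (-0.6238, -0.0846, -0.4335, -0.6449).
e_1·c_3 = 0.4170·3 + 0.6255·(-4) + 0.2085·(-3) + (-0.6255)·(-2) = -0.6255; e_2·c_3 = (-0.6238)·3 + (-0.0846)·(-4) + (-0.4335)·(-3) + (-0.6449)·(-2) = 1.0572.
u_3 = c_3 + 0.6255·e_1 − 1.0572·e_2 = (3.9203, -3.5193, -2.4113, -1.7095).
‖u_3‖ = 6.0408, so e_3 = (0.6490, -0.5826, -0.3992, -0.2830).
Qᵀb = (2.5022, -2.7699, 2.7304).
Back-substitute: x_3 = 2.7304/6.0408 = 0.4520.
x_2 = (-2.7699 − 1.0572·0.4520)/4.1125 = -0.7897.
x_1 = (2.5022 + 1.0426·(-0.7897) + 0.6255·0.4520)/4.7958 = 0.4090.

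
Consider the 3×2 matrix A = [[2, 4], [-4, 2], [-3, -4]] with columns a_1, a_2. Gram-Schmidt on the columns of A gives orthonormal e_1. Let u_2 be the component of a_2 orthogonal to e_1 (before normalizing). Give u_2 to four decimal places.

u_2 = (3.1724, 3.6552, -2.7586)

e_1 = a_1/‖a_1‖ = (2, -4, -3)/5.3852 = (0.3714, -0.7428, -0.5571).
r_{12} = e_1·a_2 = 2.2283.
u_2 = a_2 − 2.2283·e_1 = (3.1724, 3.6552, -2.7586).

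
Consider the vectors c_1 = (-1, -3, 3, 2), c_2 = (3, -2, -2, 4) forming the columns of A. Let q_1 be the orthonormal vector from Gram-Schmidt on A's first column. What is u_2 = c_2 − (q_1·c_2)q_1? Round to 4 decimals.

u_2 = (3.2174, -1.3478, -2.6522, 3.5652)

c_1 = (-1, -3, 3, 2); ‖c_1‖ = 4.7958, so q_1 = (-0.2085, -0.6255, 0.6255, 0.4170).
q_1·c_2 = (-0.2085)·3 + (-0.6255)·(-2) + 0.6255·(-2) + 0.4170·4 = 1.0426.
u_2 = c_2 − 1.0426·q_1 = (3.2174, -1.3478, -2.6522, 3.5652).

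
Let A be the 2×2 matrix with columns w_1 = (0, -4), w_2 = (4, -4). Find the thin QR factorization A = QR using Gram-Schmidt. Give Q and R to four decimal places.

w_1 = (0, -4); ‖w_1‖ = 4.0000, so e_1 = (0.0000, -1.0000).
e_1·w_2 = 0.0000·4 + (-1.0000)·(-4) = 4.0000.
u_2 = w_2 − 4.0000·e_1 = (4.0000, 0.0000).
‖u_2‖ = 4.0000, so e_2 = (1.0000, 0.0000).

Q = [[0.0000, 1.0000], [-1.0000, 0.0000]], R = [[4.0000, 4.0000], [0.0000, 4.0000]]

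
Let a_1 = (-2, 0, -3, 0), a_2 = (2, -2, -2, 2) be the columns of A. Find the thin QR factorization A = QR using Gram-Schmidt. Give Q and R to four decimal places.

q_1 = a_1/‖a_1‖ = (-2, 0, -3, 0)/3.6056 = (-0.5547, 0.0000, -0.8321, 0.0000).
r_{12} = q_1·a_2 = 0.5547.
u_2 = a_2 − 0.5547·q_1 = (2.3077, -2.0000, -1.5385, 2.0000).
‖u_2‖ = 3.9614, so q_2 = (0.5826, -0.5049, -0.3884, 0.5049).

Q = [[-0.5547, 0.5826], [0.0000, -0.5049], [-0.8321, -0.3884], [0.0000, 0.5049]], R = [[3.6056, 0.5547], [0.0000, 3.9614]]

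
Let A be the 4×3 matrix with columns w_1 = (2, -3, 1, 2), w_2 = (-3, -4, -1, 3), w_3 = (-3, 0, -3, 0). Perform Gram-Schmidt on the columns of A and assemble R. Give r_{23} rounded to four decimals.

w_1 = (2, -3, 1, 2); ‖w_1‖ = 4.2426, so q_1 = (0.4714, -0.7071, 0.2357, 0.4714).
q_1·w_2 = 0.4714·(-3) + (-0.7071)·(-4) + 0.2357·(-1) + 0.4714·3 = 2.5927.
u_2 = w_2 − 2.5927·q_1 = (-4.2222, -2.1667, -1.6111, 1.7778).
‖u_2‖ = 5.3177, so q_2 = (-0.7940, -0.4074, -0.3030, 0.3343).
r_{23} = q_2·w_3 = 3.2909.

r_{23} = 3.2909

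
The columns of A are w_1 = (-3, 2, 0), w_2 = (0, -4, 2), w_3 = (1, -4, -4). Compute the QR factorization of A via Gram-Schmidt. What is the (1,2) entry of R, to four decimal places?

r_{12} = -2.2188

w_1 = (-3, 2, 0); ‖w_1‖ = 3.6056, so q_1 = (-0.8321, 0.5547, 0.0000).
r_{12} = q_1·w_2 = -2.2188.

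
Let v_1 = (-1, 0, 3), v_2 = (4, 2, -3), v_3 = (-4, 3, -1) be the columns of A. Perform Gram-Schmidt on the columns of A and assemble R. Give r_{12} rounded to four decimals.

v_1 = (-1, 0, 3); ‖v_1‖ = 3.1623, so e_1 = (-0.3162, 0.0000, 0.9487).
r_{12} = e_1·v_2 = -4.1110.

r_{12} = -4.1110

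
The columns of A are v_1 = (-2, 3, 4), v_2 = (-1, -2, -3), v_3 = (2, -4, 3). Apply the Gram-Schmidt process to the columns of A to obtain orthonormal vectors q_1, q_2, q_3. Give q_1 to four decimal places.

q_1 = (-0.3714, 0.5571, 0.7428)

v_1 = (-2, 3, 4); ‖v_1‖ = 5.3852, so q_1 = (-0.3714, 0.5571, 0.7428).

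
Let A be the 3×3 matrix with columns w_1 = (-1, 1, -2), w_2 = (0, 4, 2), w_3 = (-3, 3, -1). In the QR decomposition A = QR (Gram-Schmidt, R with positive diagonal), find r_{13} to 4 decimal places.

r_{13} = 3.2660

e_1 = w_1/‖w_1‖ = (-1, 1, -2)/2.4495 = (-0.4082, 0.4082, -0.8165).
r_{13} = e_1·w_3 = 3.2660.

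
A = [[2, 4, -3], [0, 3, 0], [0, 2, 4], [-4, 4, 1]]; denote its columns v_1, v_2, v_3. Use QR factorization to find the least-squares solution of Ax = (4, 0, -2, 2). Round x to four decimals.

x = (-0.2286, 0.4038, -0.7802)

v_1 = (2, 0, 0, -4); ‖v_1‖ = 4.4721, so e_1 = (0.4472, 0.0000, 0.0000, -0.8944).
e_1·v_2 = 0.4472·4 + 0.0000·3 + 0.0000·2 + (-0.8944)·4 = -1.7889.
u_2 = v_2 + 1.7889·e_1 = (4.8000, 3.0000, 2.0000, 2.4000).
‖u_2‖ = 6.4653, so e_2 = (0.7424, 0.4640, 0.3093, 0.3712).
e_1·v_3 = 0.4472·(-3) + 0.0000·0 + 0.0000·4 + (-0.8944)·1 = -2.2361; e_2·v_3 = 0.7424·(-3) + 0.4640·0 + 0.3093·4 + 0.3712·1 = -0.6187.
u_3 = v_3 + 2.2361·e_1 + 0.6187·e_2 = (-1.5407, 0.2871, 4.1914, -0.7703).
‖u_3‖ = 4.5406, so e_3 = (-0.3393, 0.0632, 0.9231, -0.1697).
Qᵀb = (0.0000, 3.0934, -3.5427).
Back-substitute: x_3 = -3.5427/4.5406 = -0.7802.
x_2 = (3.0934 + 0.6187·(-0.7802))/6.4653 = 0.4038.
x_1 = (0.0000 + 1.7889·0.4038 + 2.2361·(-0.7802))/4.4721 = -0.2286.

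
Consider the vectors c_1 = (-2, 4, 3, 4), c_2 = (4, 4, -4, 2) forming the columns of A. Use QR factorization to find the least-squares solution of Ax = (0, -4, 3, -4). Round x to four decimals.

c_1 = (-2, 4, 3, 4); ‖c_1‖ = 6.7082, so q_1 = (-0.2981, 0.5963, 0.4472, 0.5963).
q_1·c_2 = (-0.2981)·4 + 0.5963·4 + 0.4472·(-4) + 0.5963·2 = 0.5963.
u_2 = c_2 − 0.5963·q_1 = (4.1778, 3.6444, -4.2667, 1.6444).
‖u_2‖ = 7.1864, so q_2 = (0.5813, 0.5071, -0.5937, 0.2288).
Qᵀb = (-3.4286, -4.7250).
Back-substitute: x_2 = -4.7250/7.1864 = -0.6575.
x_1 = (-3.4286 − 0.5963·(-0.6575))/6.7082 = -0.4527.

x = (-0.4527, -0.6575)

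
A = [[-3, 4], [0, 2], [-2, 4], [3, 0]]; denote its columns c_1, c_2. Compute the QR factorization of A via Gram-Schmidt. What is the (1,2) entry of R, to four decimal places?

r_{12} = -4.2640

c_1 = (-3, 0, -2, 3); ‖c_1‖ = 4.6904, so q_1 = (-0.6396, 0.0000, -0.4264, 0.6396).
r_{12} = q_1·c_2 = -4.2640.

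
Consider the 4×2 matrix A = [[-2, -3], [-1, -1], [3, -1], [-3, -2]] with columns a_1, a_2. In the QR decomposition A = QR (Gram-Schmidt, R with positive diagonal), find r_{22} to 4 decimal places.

a_1 = (-2, -1, 3, -3); ‖a_1‖ = 4.7958, so e_1 = (-0.4170, -0.2085, 0.6255, -0.6255).
e_1·a_2 = (-0.4170)·(-3) + (-0.2085)·(-1) + 0.6255·(-1) + (-0.6255)·(-2) = 2.0851.
u_2 = a_2 − 2.0851·e_1 = (-2.1304, -0.5652, -2.3043, -0.6957).
r_{22} = ‖u_2‖ = 3.2638.

r_{22} = 3.2638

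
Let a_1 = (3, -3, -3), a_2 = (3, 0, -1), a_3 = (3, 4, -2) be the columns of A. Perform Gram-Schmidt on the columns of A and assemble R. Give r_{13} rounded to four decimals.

e_1 = a_1/‖a_1‖ = (3, -3, -3)/5.1962 = (0.5774, -0.5774, -0.5774).
r_{13} = e_1·a_3 = 0.5774.

r_{13} = 0.5774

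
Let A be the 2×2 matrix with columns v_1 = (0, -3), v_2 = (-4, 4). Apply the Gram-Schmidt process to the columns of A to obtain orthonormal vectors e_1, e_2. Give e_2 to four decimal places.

v_1 = (0, -3); ‖v_1‖ = 3.0000, so e_1 = (0.0000, -1.0000).
e_1·v_2 = 0.0000·(-4) + (-1.0000)·4 = -4.0000.
u_2 = v_2 + 4.0000·e_1 = (-4.0000, 0.0000).
‖u_2‖ = 4.0000, so e_2 = (-1.0000, 0.0000).

e_2 = (-1.0000, 0.0000)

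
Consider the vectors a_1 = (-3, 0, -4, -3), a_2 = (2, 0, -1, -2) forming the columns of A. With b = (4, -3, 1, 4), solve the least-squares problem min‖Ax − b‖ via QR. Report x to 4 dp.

x = (-0.8552, 0.2690)

a_1 = (-3, 0, -4, -3); ‖a_1‖ = 5.8310, so q_1 = (-0.5145, 0.0000, -0.6860, -0.5145).
q_1·a_2 = (-0.5145)·2 + 0.0000·0 + (-0.6860)·(-1) + (-0.5145)·(-2) = 0.6860.
u_2 = a_2 − 0.6860·q_1 = (2.3529, 0.0000, -0.5294, -1.6471).
‖u_2‖ = 2.9205, so q_2 = (0.8057, 0.0000, -0.1813, -0.5640).
Qᵀb = (-4.8020, 0.7855).
Back-substitute: x_2 = 0.7855/2.9205 = 0.2690.
x_1 = (-4.8020 − 0.6860·0.2690)/5.8310 = -0.8552.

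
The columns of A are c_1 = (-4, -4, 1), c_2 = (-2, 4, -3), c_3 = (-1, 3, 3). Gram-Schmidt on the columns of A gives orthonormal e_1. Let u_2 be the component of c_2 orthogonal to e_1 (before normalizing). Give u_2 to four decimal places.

u_2 = (-3.3333, 2.6667, -2.6667)

e_1 = c_1/‖c_1‖ = (-4, -4, 1)/5.7446 = (-0.6963, -0.6963, 0.1741).
r_{12} = e_1·c_2 = -1.9149.
u_2 = c_2 + 1.9149·e_1 = (-3.3333, 2.6667, -2.6667).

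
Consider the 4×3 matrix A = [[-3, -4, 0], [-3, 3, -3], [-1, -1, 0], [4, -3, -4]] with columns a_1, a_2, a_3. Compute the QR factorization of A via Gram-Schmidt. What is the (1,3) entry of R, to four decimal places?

a_1 = (-3, -3, -1, 4); ‖a_1‖ = 5.9161, so e_1 = (-0.5071, -0.5071, -0.1690, 0.6761).
r_{13} = e_1·a_3 = -1.1832.

r_{13} = -1.1832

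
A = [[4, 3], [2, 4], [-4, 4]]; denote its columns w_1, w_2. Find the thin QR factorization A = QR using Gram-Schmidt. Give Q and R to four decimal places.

Q = [[0.6667, 0.4013], [0.3333, 0.5932], [-0.6667, 0.6979]], R = [[6.0000, 0.6667], [0.0000, 6.3683]]

q_1 = w_1/‖w_1‖ = (4, 2, -4)/6.0000 = (0.6667, 0.3333, -0.6667).
r_{12} = q_1·w_2 = 0.6667.
u_2 = w_2 − 0.6667·q_1 = (2.5556, 3.7778, 4.4444).
‖u_2‖ = 6.3683, so q_2 = (0.4013, 0.5932, 0.6979).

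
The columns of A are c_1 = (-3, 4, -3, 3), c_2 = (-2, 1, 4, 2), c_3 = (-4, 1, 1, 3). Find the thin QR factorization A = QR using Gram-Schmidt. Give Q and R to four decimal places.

Q = [[-0.4575, -0.3468, -0.6344], [0.6100, 0.1265, -0.7327], [-0.4575, 0.8623, -0.2035], [0.4575, 0.3468, 0.1390]], R = [[6.5574, 0.6100, 3.3550], [0.0000, 4.9627, 3.4162], [0.0000, 0.0000, 2.0183]]

c_1 = (-3, 4, -3, 3); ‖c_1‖ = 6.5574, so e_1 = (-0.4575, 0.6100, -0.4575, 0.4575).
e_1·c_2 = (-0.4575)·(-2) + 0.6100·1 + (-0.4575)·4 + 0.4575·2 = 0.6100.
u_2 = c_2 − 0.6100·e_1 = (-1.7209, 0.6279, 4.2791, 1.7209).
‖u_2‖ = 4.9627, so e_2 = (-0.3468, 0.1265, 0.8623, 0.3468).
e_1·c_3 = (-0.4575)·(-4) + 0.6100·1 + (-0.4575)·1 + 0.4575·3 = 3.3550; e_2·c_3 = (-0.3468)·(-4) + 0.1265·1 + 0.8623·1 + 0.3468·3 = 3.4162.
u_3 = c_3 − 3.3550·e_1 − 3.4162·e_2 = (-1.2805, -1.4788, -0.4108, 0.2805).
‖u_3‖ = 2.0183, so e_3 = (-0.6344, -0.7327, -0.2035, 0.1390).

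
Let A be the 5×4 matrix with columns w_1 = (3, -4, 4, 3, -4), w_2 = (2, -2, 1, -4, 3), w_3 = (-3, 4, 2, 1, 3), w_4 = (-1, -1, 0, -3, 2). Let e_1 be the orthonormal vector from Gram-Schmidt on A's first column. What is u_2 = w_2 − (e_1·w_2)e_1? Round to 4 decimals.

u_2 = (2.2727, -2.3636, 1.3636, -3.7273, 2.6364)

w_1 = (3, -4, 4, 3, -4); ‖w_1‖ = 8.1240, so e_1 = (0.3693, -0.4924, 0.4924, 0.3693, -0.4924).
e_1·w_2 = 0.3693·2 + (-0.4924)·(-2) + 0.4924·1 + 0.3693·(-4) + (-0.4924)·3 = -0.7385.
u_2 = w_2 + 0.7385·e_1 = (2.2727, -2.3636, 1.3636, -3.7273, 2.6364).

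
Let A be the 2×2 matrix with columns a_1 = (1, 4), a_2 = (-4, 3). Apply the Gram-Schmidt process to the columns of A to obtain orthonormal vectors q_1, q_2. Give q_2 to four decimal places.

a_1 = (1, 4); ‖a_1‖ = 4.1231, so q_1 = (0.2425, 0.9701).
q_1·a_2 = 0.2425·(-4) + 0.9701·3 = 1.9403.
u_2 = a_2 − 1.9403·q_1 = (-4.4706, 1.1176).
‖u_2‖ = 4.6082, so q_2 = (-0.9701, 0.2425).

q_2 = (-0.9701, 0.2425)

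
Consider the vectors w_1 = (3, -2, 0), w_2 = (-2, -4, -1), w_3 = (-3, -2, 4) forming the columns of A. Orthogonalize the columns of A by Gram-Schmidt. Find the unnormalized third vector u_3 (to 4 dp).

u_3 = (-0.5651, -0.8476, 4.5204)

e_1 = w_1/‖w_1‖ = (3, -2, 0)/3.6056 = (0.8321, -0.5547, 0.0000).
r_{12} = e_1·w_2 = 0.5547.
u_2 = w_2 − 0.5547·e_1 = (-2.4615, -3.6923, -1.0000).
‖u_2‖ = 4.5489, so e_2 = (-0.5411, -0.8117, -0.2198).
r_{13} = e_1·w_3 = -1.3868; r_{23} = e_2·w_3 = 2.3674.
u_3 = w_3 + 1.3868·e_1 − 2.3674·e_2 = (-0.5651, -0.8476, 4.5204).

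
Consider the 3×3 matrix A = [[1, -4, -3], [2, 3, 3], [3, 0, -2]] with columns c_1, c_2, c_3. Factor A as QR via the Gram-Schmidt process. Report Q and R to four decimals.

e_1 = c_1/‖c_1‖ = (1, 2, 3)/3.7417 = (0.2673, 0.5345, 0.8018).
r_{12} = e_1·c_2 = 0.5345.
u_2 = c_2 − 0.5345·e_1 = (-4.1429, 2.7143, -0.4286).
‖u_2‖ = 4.9713, so e_2 = (-0.8333, 0.5460, -0.0862).
r_{13} = e_1·c_3 = -0.8018; r_{23} = e_2·c_3 = 4.3104.
u_3 = c_3 + 0.8018·e_1 − 4.3104·e_2 = (0.8064, 1.0751, -0.9855).
‖u_3‖ = 1.6666, so e_3 = (0.4838, 0.6451, -0.5914).

Q = [[0.2673, -0.8333, 0.4838], [0.5345, 0.5460, 0.6451], [0.8018, -0.0862, -0.5914]], R = [[3.7417, 0.5345, -0.8018], [0.0000, 4.9713, 4.3104], [0.0000, 0.0000, 1.6666]]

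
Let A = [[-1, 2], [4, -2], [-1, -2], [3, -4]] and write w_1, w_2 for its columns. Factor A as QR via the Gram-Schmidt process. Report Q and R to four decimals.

Q = [[-0.1925, 0.3468], [0.7698, 0.2652], [-0.1925, -0.7548], [0.5774, -0.4896]], R = [[5.1962, -3.8490], [0.0000, 3.6311]]

w_1 = (-1, 4, -1, 3); ‖w_1‖ = 5.1962, so q_1 = (-0.1925, 0.7698, -0.1925, 0.5774).
q_1·w_2 = (-0.1925)·2 + 0.7698·(-2) + (-0.1925)·(-2) + 0.5774·(-4) = -3.8490.
u_2 = w_2 + 3.8490·q_1 = (1.2593, 0.9630, -2.7407, -1.7778).
‖u_2‖ = 3.6311, so q_2 = (0.3468, 0.2652, -0.7548, -0.4896).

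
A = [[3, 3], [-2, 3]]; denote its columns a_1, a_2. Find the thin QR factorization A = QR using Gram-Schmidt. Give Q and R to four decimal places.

Q = [[0.8321, 0.5547], [-0.5547, 0.8321]], R = [[3.6056, 0.8321], [0.0000, 4.1603]]

e_1 = a_1/‖a_1‖ = (3, -2)/3.6056 = (0.8321, -0.5547).
r_{12} = e_1·a_2 = 0.8321.
u_2 = a_2 − 0.8321·e_1 = (2.3077, 3.4615).
‖u_2‖ = 4.1603, so e_2 = (0.5547, 0.8321).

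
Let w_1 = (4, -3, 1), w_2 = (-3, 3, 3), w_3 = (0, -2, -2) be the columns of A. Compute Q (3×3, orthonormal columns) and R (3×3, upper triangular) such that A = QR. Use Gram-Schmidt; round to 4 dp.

Q = [[0.7845, -0.0605, -0.6172], [-0.5883, 0.2421, -0.7715], [0.1961, 0.9684, 0.1543]], R = [[5.0990, -3.5301, 0.7845], [0.0000, 3.8129, -2.4209], [0.0000, 0.0000, 1.2344]]

w_1 = (4, -3, 1); ‖w_1‖ = 5.0990, so q_1 = (0.7845, -0.5883, 0.1961).
q_1·w_2 = 0.7845·(-3) + (-0.5883)·3 + 0.1961·3 = -3.5301.
u_2 = w_2 + 3.5301·q_1 = (-0.2308, 0.9231, 3.6923).
‖u_2‖ = 3.8129, so q_2 = (-0.0605, 0.2421, 0.9684).
q_1·w_3 = 0.7845·0 + (-0.5883)·(-2) + 0.1961·(-2) = 0.7845; q_2·w_3 = (-0.0605)·0 + 0.2421·(-2) + 0.9684·(-2) = -2.4209.
u_3 = w_3 − 0.7845·q_1 + 2.4209·q_2 = (-0.7619, -0.9524, 0.1905).
‖u_3‖ = 1.2344, so q_3 = (-0.6172, -0.7715, 0.1543).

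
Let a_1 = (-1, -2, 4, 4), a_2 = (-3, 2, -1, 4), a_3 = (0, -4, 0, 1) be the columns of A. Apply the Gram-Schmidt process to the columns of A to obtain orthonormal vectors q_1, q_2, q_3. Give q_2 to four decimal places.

q_2 = (-0.5228, 0.5018, -0.4234, 0.5437)

a_1 = (-1, -2, 4, 4); ‖a_1‖ = 6.0828, so q_1 = (-0.1644, -0.3288, 0.6576, 0.6576).
q_1·a_2 = (-0.1644)·(-3) + (-0.3288)·2 + 0.6576·(-1) + 0.6576·4 = 1.8084.
u_2 = a_2 − 1.8084·q_1 = (-2.7027, 2.5946, -2.1892, 2.8108).
‖u_2‖ = 5.1701, so q_2 = (-0.5228, 0.5018, -0.4234, 0.5437).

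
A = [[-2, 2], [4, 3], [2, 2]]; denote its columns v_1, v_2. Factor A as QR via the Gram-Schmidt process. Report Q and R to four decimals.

v_1 = (-2, 4, 2); ‖v_1‖ = 4.8990, so e_1 = (-0.4082, 0.8165, 0.4082).
e_1·v_2 = (-0.4082)·2 + 0.8165·3 + 0.4082·2 = 2.4495.
u_2 = v_2 − 2.4495·e_1 = (3.0000, 1.0000, 1.0000).
‖u_2‖ = 3.3166, so e_2 = (0.9045, 0.3015, 0.3015).

Q = [[-0.4082, 0.9045], [0.8165, 0.3015], [0.4082, 0.3015]], R = [[4.8990, 2.4495], [0.0000, 3.3166]]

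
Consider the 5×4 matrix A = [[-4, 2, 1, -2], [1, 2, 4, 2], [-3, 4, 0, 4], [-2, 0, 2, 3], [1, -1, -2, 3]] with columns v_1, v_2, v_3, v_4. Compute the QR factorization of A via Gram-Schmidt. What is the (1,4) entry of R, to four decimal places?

e_1 = v_1/‖v_1‖ = (-4, 1, -3, -2, 1)/5.5678 = (-0.7184, 0.1796, -0.5388, -0.3592, 0.1796).
r_{14} = e_1·v_4 = -0.8980.

r_{14} = -0.8980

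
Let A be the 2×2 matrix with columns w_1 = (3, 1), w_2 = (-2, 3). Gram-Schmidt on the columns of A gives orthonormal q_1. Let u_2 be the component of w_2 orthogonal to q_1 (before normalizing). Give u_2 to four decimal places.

u_2 = (-1.1000, 3.3000)

q_1 = w_1/‖w_1‖ = (3, 1)/3.1623 = (0.9487, 0.3162).
r_{12} = q_1·w_2 = -0.9487.
u_2 = w_2 + 0.9487·q_1 = (-1.1000, 3.3000).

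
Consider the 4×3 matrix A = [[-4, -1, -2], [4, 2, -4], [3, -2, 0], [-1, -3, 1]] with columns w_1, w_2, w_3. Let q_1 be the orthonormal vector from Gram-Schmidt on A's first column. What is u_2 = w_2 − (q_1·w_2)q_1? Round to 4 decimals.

u_2 = (-0.1429, 1.1429, -2.6429, -2.7857)

w_1 = (-4, 4, 3, -1); ‖w_1‖ = 6.4807, so q_1 = (-0.6172, 0.6172, 0.4629, -0.1543).
q_1·w_2 = (-0.6172)·(-1) + 0.6172·2 + 0.4629·(-2) + (-0.1543)·(-3) = 1.3887.
u_2 = w_2 − 1.3887·q_1 = (-0.1429, 1.1429, -2.6429, -2.7857).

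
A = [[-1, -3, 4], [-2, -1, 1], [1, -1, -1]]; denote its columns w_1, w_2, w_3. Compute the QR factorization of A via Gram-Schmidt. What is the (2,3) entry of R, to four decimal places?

r_{23} = -2.5403

e_1 = w_1/‖w_1‖ = (-1, -2, 1)/2.4495 = (-0.4082, -0.8165, 0.4082).
r_{12} = e_1·w_2 = 1.6330.
u_2 = w_2 − 1.6330·e_1 = (-2.3333, 0.3333, -1.6667).
‖u_2‖ = 2.8868, so e_2 = (-0.8083, 0.1155, -0.5774).
r_{23} = e_2·w_3 = -2.5403.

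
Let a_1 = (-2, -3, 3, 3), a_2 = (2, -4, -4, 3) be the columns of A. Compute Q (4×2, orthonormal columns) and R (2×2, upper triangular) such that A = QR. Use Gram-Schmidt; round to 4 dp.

Q = [[-0.3592, 0.3494], [-0.5388, -0.5289], [0.5388, -0.6745], [0.5388, 0.3785]], R = [[5.5678, 0.8980], [0.0000, 6.6478]]

a_1 = (-2, -3, 3, 3); ‖a_1‖ = 5.5678, so e_1 = (-0.3592, -0.5388, 0.5388, 0.5388).
e_1·a_2 = (-0.3592)·2 + (-0.5388)·(-4) + 0.5388·(-4) + 0.5388·3 = 0.8980.
u_2 = a_2 − 0.8980·e_1 = (2.3226, -3.5161, -4.4839, 2.5161).
‖u_2‖ = 6.6478, so e_2 = (0.3494, -0.5289, -0.6745, 0.3785).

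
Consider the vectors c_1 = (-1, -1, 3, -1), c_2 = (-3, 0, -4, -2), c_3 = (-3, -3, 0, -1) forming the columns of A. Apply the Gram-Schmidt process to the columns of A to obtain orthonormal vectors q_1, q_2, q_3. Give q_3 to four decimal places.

c_1 = (-1, -1, 3, -1); ‖c_1‖ = 3.4641, so q_1 = (-0.2887, -0.2887, 0.8660, -0.2887).
q_1·c_2 = (-0.2887)·(-3) + (-0.2887)·0 + 0.8660·(-4) + (-0.2887)·(-2) = -2.0207.
u_2 = c_2 + 2.0207·q_1 = (-3.5833, -0.5833, -2.2500, -2.5833).
‖u_2‖ = 4.9917, so q_2 = (-0.7179, -0.1169, -0.4508, -0.5175).
q_1·c_3 = (-0.2887)·(-3) + (-0.2887)·(-3) + 0.8660·0 + (-0.2887)·(-1) = 2.0207; q_2·c_3 = (-0.7179)·(-3) + (-0.1169)·(-3) + (-0.4508)·0 + (-0.5175)·(-1) = 3.0217.
u_3 = c_3 − 2.0207·q_1 − 3.0217·q_2 = (-0.2475, -2.0635, -0.3880, 1.1472).
‖u_3‖ = 2.4054, so q_3 = (-0.1029, -0.8579, -0.1613, 0.4769).

q_3 = (-0.1029, -0.8579, -0.1613, 0.4769)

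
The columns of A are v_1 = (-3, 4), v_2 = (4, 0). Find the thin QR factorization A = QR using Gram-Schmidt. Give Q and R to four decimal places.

v_1 = (-3, 4); ‖v_1‖ = 5.0000, so q_1 = (-0.6000, 0.8000).
q_1·v_2 = (-0.6000)·4 + 0.8000·0 = -2.4000.
u_2 = v_2 + 2.4000·q_1 = (2.5600, 1.9200).
‖u_2‖ = 3.2000, so q_2 = (0.8000, 0.6000).

Q = [[-0.6000, 0.8000], [0.8000, 0.6000]], R = [[5.0000, -2.4000], [0.0000, 3.2000]]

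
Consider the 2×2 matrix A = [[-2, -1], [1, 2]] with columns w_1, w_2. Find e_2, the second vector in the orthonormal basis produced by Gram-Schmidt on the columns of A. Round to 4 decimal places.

e_1 = w_1/‖w_1‖ = (-2, 1)/2.2361 = (-0.8944, 0.4472).
r_{12} = e_1·w_2 = 1.7889.
u_2 = w_2 − 1.7889·e_1 = (0.6000, 1.2000).
‖u_2‖ = 1.3416, so e_2 = (0.4472, 0.8944).

e_2 = (0.4472, 0.8944)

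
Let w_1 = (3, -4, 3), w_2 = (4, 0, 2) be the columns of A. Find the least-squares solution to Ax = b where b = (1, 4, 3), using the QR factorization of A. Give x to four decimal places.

w_1 = (3, -4, 3); ‖w_1‖ = 5.8310, so q_1 = (0.5145, -0.6860, 0.5145).
q_1·w_2 = 0.5145·4 + (-0.6860)·0 + 0.5145·2 = 3.0870.
u_2 = w_2 − 3.0870·q_1 = (2.4118, 2.1176, 0.4118).
‖u_2‖ = 3.2358, so q_2 = (0.7453, 0.6544, 0.1273).
Qᵀb = (-0.6860, 3.7448).
Back-substitute: x_2 = 3.7448/3.2358 = 1.1573.
x_1 = (-0.6860 − 3.0870·1.1573)/5.8310 = -0.7303.

x = (-0.7303, 1.1573)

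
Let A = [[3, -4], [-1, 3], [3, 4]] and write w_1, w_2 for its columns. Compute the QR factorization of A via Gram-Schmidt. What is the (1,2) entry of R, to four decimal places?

w_1 = (3, -1, 3); ‖w_1‖ = 4.3589, so e_1 = (0.6882, -0.2294, 0.6882).
r_{12} = e_1·w_2 = -0.6882.

r_{12} = -0.6882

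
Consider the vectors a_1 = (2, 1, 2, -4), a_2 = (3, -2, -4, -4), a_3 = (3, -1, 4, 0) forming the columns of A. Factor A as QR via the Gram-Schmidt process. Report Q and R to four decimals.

Q = [[0.4000, 0.3257, 0.6357], [0.2000, -0.3959, -0.5572], [0.4000, -0.7918, 0.3846], [-0.8000, -0.3320, 0.3708]], R = [[5.0000, 2.4000, 2.6000], [0.0000, 6.2642, -1.7943], [0.0000, 0.0000, 4.0025]]

a_1 = (2, 1, 2, -4); ‖a_1‖ = 5.0000, so q_1 = (0.4000, 0.2000, 0.4000, -0.8000).
q_1·a_2 = 0.4000·3 + 0.2000·(-2) + 0.4000·(-4) + (-0.8000)·(-4) = 2.4000.
u_2 = a_2 − 2.4000·q_1 = (2.0400, -2.4800, -4.9600, -2.0800).
‖u_2‖ = 6.2642, so q_2 = (0.3257, -0.3959, -0.7918, -0.3320).
q_1·a_3 = 0.4000·3 + 0.2000·(-1) + 0.4000·4 + (-0.8000)·0 = 2.6000; q_2·a_3 = 0.3257·3 + (-0.3959)·(-1) + (-0.7918)·4 + (-0.3320)·0 = -1.7943.
u_3 = a_3 − 2.6000·q_1 + 1.7943·q_2 = (2.5443, -2.2304, 1.5392, 1.4842).
‖u_3‖ = 4.0025, so q_3 = (0.6357, -0.5572, 0.3846, 0.3708).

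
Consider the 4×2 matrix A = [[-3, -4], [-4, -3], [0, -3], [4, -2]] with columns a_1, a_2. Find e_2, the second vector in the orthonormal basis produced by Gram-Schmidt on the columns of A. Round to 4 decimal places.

e_2 = (-0.5021, -0.2554, -0.5324, -0.6319)

a_1 = (-3, -4, 0, 4); ‖a_1‖ = 6.4031, so e_1 = (-0.4685, -0.6247, 0.0000, 0.6247).
e_1·a_2 = (-0.4685)·(-4) + (-0.6247)·(-3) + 0.0000·(-3) + 0.6247·(-2) = 2.4988.
u_2 = a_2 − 2.4988·e_1 = (-2.8293, -1.4390, -3.0000, -3.5610).
‖u_2‖ = 5.6353, so e_2 = (-0.5021, -0.2554, -0.5324, -0.6319).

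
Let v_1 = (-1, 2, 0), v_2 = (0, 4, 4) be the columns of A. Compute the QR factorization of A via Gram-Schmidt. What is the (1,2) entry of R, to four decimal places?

v_1 = (-1, 2, 0); ‖v_1‖ = 2.2361, so q_1 = (-0.4472, 0.8944, 0.0000).
r_{12} = q_1·v_2 = 3.5777.

r_{12} = 3.5777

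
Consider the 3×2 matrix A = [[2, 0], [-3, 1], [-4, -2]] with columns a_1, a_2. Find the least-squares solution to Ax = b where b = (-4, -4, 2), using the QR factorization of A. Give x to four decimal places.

x = (0.1667, -1.7667)

e_1 = a_1/‖a_1‖ = (2, -3, -4)/5.3852 = (0.3714, -0.5571, -0.7428).
r_{12} = e_1·a_2 = 0.9285.
u_2 = a_2 − 0.9285·e_1 = (-0.3448, 1.5172, -1.3103).
‖u_2‖ = 2.0342, so e_2 = (-0.1695, 0.7459, -0.6442).
Qᵀb = (-0.7428, -3.5937).
Back-substitute: x_2 = -3.5937/2.0342 = -1.7667.
x_1 = (-0.7428 − 0.9285·(-1.7667))/5.3852 = 0.1667.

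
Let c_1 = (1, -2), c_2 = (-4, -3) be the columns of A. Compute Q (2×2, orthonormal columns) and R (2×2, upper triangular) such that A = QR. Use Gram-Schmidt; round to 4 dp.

c_1 = (1, -2); ‖c_1‖ = 2.2361, so q_1 = (0.4472, -0.8944).
q_1·c_2 = 0.4472·(-4) + (-0.8944)·(-3) = 0.8944.
u_2 = c_2 − 0.8944·q_1 = (-4.4000, -2.2000).
‖u_2‖ = 4.9193, so q_2 = (-0.8944, -0.4472).

Q = [[0.4472, -0.8944], [-0.8944, -0.4472]], R = [[2.2361, 0.8944], [0.0000, 4.9193]]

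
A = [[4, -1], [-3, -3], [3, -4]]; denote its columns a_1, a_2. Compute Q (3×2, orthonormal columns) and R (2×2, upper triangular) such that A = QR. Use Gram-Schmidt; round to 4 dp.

Q = [[0.6860, -0.0356], [-0.5145, -0.7300], [0.5145, -0.6825]], R = [[5.8310, -1.2005], [0.0000, 4.9557]]

a_1 = (4, -3, 3); ‖a_1‖ = 5.8310, so e_1 = (0.6860, -0.5145, 0.5145).
e_1·a_2 = 0.6860·(-1) + (-0.5145)·(-3) + 0.5145·(-4) = -1.2005.
u_2 = a_2 + 1.2005·e_1 = (-0.1765, -3.6176, -3.3824).
‖u_2‖ = 4.9557, so e_2 = (-0.0356, -0.7300, -0.6825).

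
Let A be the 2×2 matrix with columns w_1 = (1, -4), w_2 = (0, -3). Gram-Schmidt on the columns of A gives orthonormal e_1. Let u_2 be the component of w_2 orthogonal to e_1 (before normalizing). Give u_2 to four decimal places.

u_2 = (-0.7059, -0.1765)

e_1 = w_1/‖w_1‖ = (1, -4)/4.1231 = (0.2425, -0.9701).
r_{12} = e_1·w_2 = 2.9104.
u_2 = w_2 − 2.9104·e_1 = (-0.7059, -0.1765).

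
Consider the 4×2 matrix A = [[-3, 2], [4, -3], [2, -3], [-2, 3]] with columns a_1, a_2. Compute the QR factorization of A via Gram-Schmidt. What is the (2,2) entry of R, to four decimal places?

a_1 = (-3, 4, 2, -2); ‖a_1‖ = 5.7446, so e_1 = (-0.5222, 0.6963, 0.3482, -0.3482).
e_1·a_2 = (-0.5222)·2 + 0.6963·(-3) + 0.3482·(-3) + (-0.3482)·3 = -5.2223.
u_2 = a_2 + 5.2223·e_1 = (-0.7273, 0.6364, -1.1818, 1.1818).
r_{22} = ‖u_2‖ = 1.9306.

r_{22} = 1.9306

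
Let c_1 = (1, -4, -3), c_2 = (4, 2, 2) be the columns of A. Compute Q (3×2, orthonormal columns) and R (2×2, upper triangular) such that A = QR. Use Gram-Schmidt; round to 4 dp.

Q = [[0.1961, 0.9767], [-0.7845, 0.1028], [-0.5883, 0.1885]], R = [[5.0990, -1.9612], [0.0000, 4.4893]]

e_1 = c_1/‖c_1‖ = (1, -4, -3)/5.0990 = (0.1961, -0.7845, -0.5883).
r_{12} = e_1·c_2 = -1.9612.
u_2 = c_2 + 1.9612·e_1 = (4.3846, 0.4615, 0.8462).
‖u_2‖ = 4.4893, so e_2 = (0.9767, 0.1028, 0.1885).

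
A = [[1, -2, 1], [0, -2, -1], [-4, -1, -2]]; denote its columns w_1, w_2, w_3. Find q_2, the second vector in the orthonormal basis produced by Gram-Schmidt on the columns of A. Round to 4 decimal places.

w_1 = (1, 0, -4); ‖w_1‖ = 4.1231, so q_1 = (0.2425, 0.0000, -0.9701).
q_1·w_2 = 0.2425·(-2) + 0.0000·(-2) + (-0.9701)·(-1) = 0.4851.
u_2 = w_2 − 0.4851·q_1 = (-2.1176, -2.0000, -0.5294).
‖u_2‖ = 2.9605, so q_2 = (-0.7153, -0.6756, -0.1788).

q_2 = (-0.7153, -0.6756, -0.1788)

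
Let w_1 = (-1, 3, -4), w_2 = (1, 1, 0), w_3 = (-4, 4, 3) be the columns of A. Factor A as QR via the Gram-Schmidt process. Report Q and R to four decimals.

w_1 = (-1, 3, -4); ‖w_1‖ = 5.0990, so e_1 = (-0.1961, 0.5883, -0.7845).
e_1·w_2 = (-0.1961)·1 + 0.5883·1 + (-0.7845)·0 = 0.3922.
u_2 = w_2 − 0.3922·e_1 = (1.0769, 0.7692, 0.3077).
‖u_2‖ = 1.3587, so e_2 = (0.7926, 0.5661, 0.2265).
e_1·w_3 = (-0.1961)·(-4) + 0.5883·4 + (-0.7845)·3 = 0.7845; e_2·w_3 = 0.7926·(-4) + 0.5661·4 + 0.2265·3 = -0.2265.
u_3 = w_3 − 0.7845·e_1 + 0.2265·e_2 = (-3.6667, 3.6667, 3.6667).
‖u_3‖ = 6.3509, so e_3 = (-0.5774, 0.5774, 0.5774).

Q = [[-0.1961, 0.7926, -0.5774], [0.5883, 0.5661, 0.5774], [-0.7845, 0.2265, 0.5774]], R = [[5.0990, 0.3922, 0.7845], [0.0000, 1.3587, -0.2265], [0.0000, 0.0000, 6.3509]]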